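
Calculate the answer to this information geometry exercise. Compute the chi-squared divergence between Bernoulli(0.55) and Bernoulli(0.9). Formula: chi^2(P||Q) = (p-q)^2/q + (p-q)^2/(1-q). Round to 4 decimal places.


Chi-squared divergence between Bernoulli distributions:
chi^2 = (p-q)^2/q + (p-q)^2/(1-q).
p = 0.55, q = 0.9, p-q = -0.35.
(p-q)^2 = 0.1225.
term1 = 0.1225/0.9 = 0.136111.
term2 = 0.1225/0.1 = 1.225.
chi^2 = 0.136111 + 1.225 = 1.3611

1.3611


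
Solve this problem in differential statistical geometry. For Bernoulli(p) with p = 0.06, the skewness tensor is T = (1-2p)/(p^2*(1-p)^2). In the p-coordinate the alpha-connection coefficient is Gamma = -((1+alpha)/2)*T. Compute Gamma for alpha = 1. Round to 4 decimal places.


Skewness (Amari-Chentsov) tensor: T = (1-2p)/(p^2*(1-p)^2).
p = 0.06, 1-2p = 0.88, p^2 = 0.0036, (1-p)^2 = 0.8836.
T = 0.88/(0.0036 * 0.8836) = 276.646044.
In the p-coordinate, Gamma^(alpha) = Gamma^(0) - (alpha/2)*T with Gamma^(0) = (1/2)*g'(p) = -T/2,
so Gamma^(alpha) = -((1+alpha)/2)*T.
alpha = 1, -(1+alpha)/2 = -1.0.
Gamma = -1.0 * 276.646044 = -276.6460

-276.6460


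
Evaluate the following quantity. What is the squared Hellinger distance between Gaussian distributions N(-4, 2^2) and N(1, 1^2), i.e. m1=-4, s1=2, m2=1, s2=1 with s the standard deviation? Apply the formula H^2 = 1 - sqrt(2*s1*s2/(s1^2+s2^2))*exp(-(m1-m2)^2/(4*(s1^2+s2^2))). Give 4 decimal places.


Squared Hellinger distance for Gaussians:
H^2 = 1 - sqrt(2*s1*s2/(s1^2+s2^2)) * exp(-(m1-m2)^2/(4*(s1^2+s2^2))).
s1^2 = 4, s2^2 = 1, s1^2+s2^2 = 5.
sqrt(2*2*1/(5)) = 0.894427.
(m1-m2)^2 = (-5)^2 = 25.
exp(-25/(4*5)) = exp(-1.25) = 0.286505.
H^2 = 1 - 0.894427*0.286505 = 0.7437

0.7437


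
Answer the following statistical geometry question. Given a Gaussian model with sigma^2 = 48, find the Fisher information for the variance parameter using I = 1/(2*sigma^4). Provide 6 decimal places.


Fisher information for variance: I(sigma^2) = 1/(2*sigma^4).
sigma^2 = 48, so sigma^4 = 2304.
I = 1/(2*2304) = 1/4608 = 0.000217

0.000217


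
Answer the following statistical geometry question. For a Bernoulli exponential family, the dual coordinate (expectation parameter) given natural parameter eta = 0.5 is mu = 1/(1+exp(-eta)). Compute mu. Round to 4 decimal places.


Dual coordinate (expectation parameter) for Bernoulli:
mu = 1/(1+exp(-eta)).
eta = 0.5.
exp(-eta) = exp(-0.5) = 0.606531.
mu = 1/(1+0.606531) = 0.6225

0.6225


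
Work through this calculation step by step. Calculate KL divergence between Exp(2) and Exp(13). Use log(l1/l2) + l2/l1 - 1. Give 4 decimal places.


KL divergence for exponential family:
KL = log(l1/l2) + l2/l1 - 1.
log(2/13) = -1.871802.
13/2 = 6.5.
KL = -1.871802 + 6.5 - 1 = 3.6282

3.6282


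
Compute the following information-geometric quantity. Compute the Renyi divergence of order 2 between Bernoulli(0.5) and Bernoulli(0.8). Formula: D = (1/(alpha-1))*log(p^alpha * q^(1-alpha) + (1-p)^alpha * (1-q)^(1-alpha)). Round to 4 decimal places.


Renyi divergence of order alpha between Bernoulli distributions:
D = (1/(alpha-1))*log(p^alpha * q^(1-alpha) + (1-p)^alpha * (1-q)^(1-alpha)).
alpha = 2, p = 0.5, q = 0.8.
p^alpha * q^(1-alpha) = 0.5^2 * 0.8^-1 = 0.3125.
(1-p)^alpha * (1-q)^(1-alpha) = 0.5^2 * 0.2^-1 = 1.25.
sum = 0.3125 + 1.25 = 1.5625.
D = (1/1)*log(1.5625) = 0.4463

0.4463


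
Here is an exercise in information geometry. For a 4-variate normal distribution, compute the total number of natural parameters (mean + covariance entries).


Exponential family dimension calculation:
For 4-dim MVN: mean has 4 params, covariance has 4*5/2 = 10 unique entries.
Total dim = 4 + 10 = 14.

14


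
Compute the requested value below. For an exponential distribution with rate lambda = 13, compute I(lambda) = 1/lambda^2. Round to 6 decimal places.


Fisher information for exponential: I(lambda) = 1/lambda^2.
lambda = 13, lambda^2 = 169.
I = 1/169 = 0.005917

0.005917


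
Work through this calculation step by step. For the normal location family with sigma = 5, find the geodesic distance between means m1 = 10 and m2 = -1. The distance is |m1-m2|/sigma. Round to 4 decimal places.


On the fixed-variance normal subfamily, geodesic distance = |m1-m2|/sigma.
|10 - -1| = 11.
sigma = 5.
d = 11/5 = 2.2000

2.2000


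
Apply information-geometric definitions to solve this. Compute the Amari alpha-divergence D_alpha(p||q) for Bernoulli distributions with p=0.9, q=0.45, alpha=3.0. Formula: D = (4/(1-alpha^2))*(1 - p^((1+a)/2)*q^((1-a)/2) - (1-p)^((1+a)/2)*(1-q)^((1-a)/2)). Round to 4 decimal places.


Amari alpha-divergence:
D = (4/(1-alpha^2))*(1 - p^((1+a)/2)*q^((1-a)/2) - (1-p)^((1+a)/2)*(1-q)^((1-a)/2)).
alpha = 3.0, p = 0.9, q = 0.45.
e1 = (1+alpha)/2 = 2.0, e2 = (1-alpha)/2 = -1.0.
t1 = p^e1 * q^e2 = 0.9^2.0 * 0.45^-1.0 = 1.8.
t2 = (1-p)^e1 * (1-q)^e2 = 0.1^2.0 * 0.55^-1.0 = 0.018182.
4/(1-alpha^2) = -0.5.
D = -0.5*(1 - 1.8 - 0.018182) = 0.4091

0.4091


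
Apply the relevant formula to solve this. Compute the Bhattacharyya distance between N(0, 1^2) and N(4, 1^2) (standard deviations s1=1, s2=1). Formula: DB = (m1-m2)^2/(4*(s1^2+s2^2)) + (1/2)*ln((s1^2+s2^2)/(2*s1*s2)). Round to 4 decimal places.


Bhattacharyya distance between two Gaussians:
DB = (m1-m2)^2/(4*(s1^2+s2^2)) + (1/2)*ln((s1^2+s2^2)/(2*s1*s2)).
(m1-m2)^2 = (-4)^2 = 16.
s1^2+s2^2 = 1 + 1 = 2.
term1 = 16/8 = 2.0.
term2 = 0.5*ln(2/2.0) = 0.0.
DB = 2.0 + 0.0 = 2.0000

2.0000


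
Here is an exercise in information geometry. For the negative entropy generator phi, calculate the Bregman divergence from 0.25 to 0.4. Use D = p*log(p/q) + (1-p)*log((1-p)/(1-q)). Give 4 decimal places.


Bregman divergence with negative entropy generator:
D = p*log(p/q) + (1-p)*log((1-p)/(1-q)).
p = 0.25, q = 0.4.
p*log(p/q) = 0.25*log(0.25/0.4) = -0.117501.
(1-p)*log((1-p)/(1-q)) = 0.75*log(0.75/0.6) = 0.167358.
D = -0.117501 + 0.167358 = 0.0499

0.0499


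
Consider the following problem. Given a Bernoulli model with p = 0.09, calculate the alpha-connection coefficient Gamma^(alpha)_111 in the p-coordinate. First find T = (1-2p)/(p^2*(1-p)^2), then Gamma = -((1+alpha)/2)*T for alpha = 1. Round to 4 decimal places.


Skewness (Amari-Chentsov) tensor: T = (1-2p)/(p^2*(1-p)^2).
p = 0.09, 1-2p = 0.82, p^2 = 0.0081, (1-p)^2 = 0.8281.
T = 0.82/(0.0081 * 0.8281) = 122.249206.
In the p-coordinate, Gamma^(alpha) = Gamma^(0) - (alpha/2)*T with Gamma^(0) = (1/2)*g'(p) = -T/2,
so Gamma^(alpha) = -((1+alpha)/2)*T.
alpha = 1, -(1+alpha)/2 = -1.0.
Gamma = -1.0 * 122.249206 = -122.2492

-122.2492


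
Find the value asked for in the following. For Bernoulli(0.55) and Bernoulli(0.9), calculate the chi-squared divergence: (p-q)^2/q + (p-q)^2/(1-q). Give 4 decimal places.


Chi-squared divergence between Bernoulli distributions:
chi^2 = (p-q)^2/q + (p-q)^2/(1-q).
p = 0.55, q = 0.9, p-q = -0.35.
(p-q)^2 = 0.1225.
term1 = 0.1225/0.9 = 0.136111.
term2 = 0.1225/0.1 = 1.225.
chi^2 = 0.136111 + 1.225 = 1.3611

1.3611


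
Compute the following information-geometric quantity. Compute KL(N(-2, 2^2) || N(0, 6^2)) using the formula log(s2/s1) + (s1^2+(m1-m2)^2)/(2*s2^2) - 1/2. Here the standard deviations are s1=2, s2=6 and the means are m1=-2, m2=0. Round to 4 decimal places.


KL divergence between normal distributions:
KL = log(s2/s1) + (s1^2 + (m1-m2)^2)/(2*s2^2) - 1/2.
log(6/2) = 1.098612.
(2^2 + (-2-0)^2)/(2*6^2) = (4 + 4)/72 = 0.111111.
KL = 1.098612 + 0.111111 - 0.5 = 0.7097

0.7097


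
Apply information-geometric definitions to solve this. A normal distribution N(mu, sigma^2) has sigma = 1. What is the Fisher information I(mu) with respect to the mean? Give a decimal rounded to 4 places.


The Fisher information for the mean of a normal distribution is I(mu) = 1/sigma^2.
sigma = 1, so sigma^2 = 1.
I(mu) = 1/1 = 1.0000

1.0000


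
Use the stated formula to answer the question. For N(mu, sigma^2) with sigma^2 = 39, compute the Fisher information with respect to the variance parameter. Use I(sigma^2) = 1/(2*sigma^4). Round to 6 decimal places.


Fisher information for variance: I(sigma^2) = 1/(2*sigma^4).
sigma^2 = 39, so sigma^4 = 1521.
I = 1/(2*1521) = 1/3042 = 0.000329

0.000329


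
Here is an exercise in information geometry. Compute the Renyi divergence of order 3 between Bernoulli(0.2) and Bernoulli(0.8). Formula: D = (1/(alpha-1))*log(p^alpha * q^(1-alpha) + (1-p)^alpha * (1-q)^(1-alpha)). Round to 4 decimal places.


Renyi divergence of order alpha between Bernoulli distributions:
D = (1/(alpha-1))*log(p^alpha * q^(1-alpha) + (1-p)^alpha * (1-q)^(1-alpha)).
alpha = 3, p = 0.2, q = 0.8.
p^alpha * q^(1-alpha) = 0.2^3 * 0.8^-2 = 0.0125.
(1-p)^alpha * (1-q)^(1-alpha) = 0.8^3 * 0.2^-2 = 12.8.
sum = 0.0125 + 12.8 = 12.8125.
D = (1/2)*log(12.8125) = 1.2752

1.2752


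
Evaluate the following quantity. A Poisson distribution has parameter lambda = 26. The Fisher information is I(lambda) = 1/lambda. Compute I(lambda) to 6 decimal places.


Fisher information for Poisson: I(lambda) = 1/lambda.
lambda = 26.
I(lambda) = 1/26 = 0.038462

0.038462


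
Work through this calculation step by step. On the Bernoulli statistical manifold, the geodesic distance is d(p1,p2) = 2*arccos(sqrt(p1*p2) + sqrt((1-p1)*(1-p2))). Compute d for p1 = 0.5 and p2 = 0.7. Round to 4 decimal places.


Geodesic distance on Bernoulli manifold:
d(p1,p2) = 2*arccos(sqrt(p1*p2) + sqrt((1-p1)*(1-p2))).
sqrt(p1*p2) = sqrt(0.5*0.7) = 0.591608.
sqrt((1-p1)*(1-p2)) = sqrt(0.5*0.3) = 0.387298.
arg = 0.591608 + 0.387298 = 0.978906.
d = 2*arccos(0.978906) = 0.4115

0.4115


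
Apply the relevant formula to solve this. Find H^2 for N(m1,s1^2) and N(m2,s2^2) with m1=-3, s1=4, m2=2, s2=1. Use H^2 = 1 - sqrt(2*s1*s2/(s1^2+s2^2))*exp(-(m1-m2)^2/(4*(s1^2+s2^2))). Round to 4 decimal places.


Squared Hellinger distance for Gaussians:
H^2 = 1 - sqrt(2*s1*s2/(s1^2+s2^2)) * exp(-(m1-m2)^2/(4*(s1^2+s2^2))).
s1^2 = 16, s2^2 = 1, s1^2+s2^2 = 17.
sqrt(2*4*1/(17)) = 0.685994.
(m1-m2)^2 = (-5)^2 = 25.
exp(-25/(4*17)) = exp(-0.367647) = 0.692362.
H^2 = 1 - 0.685994*0.692362 = 0.5250

0.5250


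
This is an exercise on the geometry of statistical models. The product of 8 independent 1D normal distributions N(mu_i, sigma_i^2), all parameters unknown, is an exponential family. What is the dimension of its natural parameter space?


Exponential family dimension calculation:
Each univariate normal has two natural parameters (mu/sigma^2 and -1/(2 sigma^2)).
With 8 independent components, dim = 2 * 8 = 16.

16


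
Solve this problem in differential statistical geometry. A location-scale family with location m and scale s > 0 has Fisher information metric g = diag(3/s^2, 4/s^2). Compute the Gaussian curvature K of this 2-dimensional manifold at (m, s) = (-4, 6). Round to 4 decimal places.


The metric has the form g = (A dm^2 + B ds^2)/s^2 with A = 3, B = 4.
Substitute u = sqrt(A/B)*m: g = B*(du^2 + ds^2)/s^2, i.e. B times the
Poincare upper half-plane metric, which has constant Gaussian curvature -1.
Scaling a 2D metric by a constant c divides the Gaussian curvature by c,
so K = -1/B = -1/(4) = -0.2500 everywhere (the point (m, s) = (-4, 6) is irrelevant:
the curvature is constant).
The requested Gaussian curvature is K = -0.2500.

-0.2500


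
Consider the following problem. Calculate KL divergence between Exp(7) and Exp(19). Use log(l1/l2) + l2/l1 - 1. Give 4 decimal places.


KL divergence for exponential family:
KL = log(l1/l2) + l2/l1 - 1.
log(7/19) = -0.998529.
19/7 = 2.714286.
KL = -0.998529 + 2.714286 - 1 = 0.7158

0.7158


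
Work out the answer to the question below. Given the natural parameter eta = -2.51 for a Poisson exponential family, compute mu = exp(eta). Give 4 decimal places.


Expectation parameter for Poisson exponential family:
mu = exp(eta).
eta = -2.51.
mu = exp(-2.51) = 0.0813

0.0813


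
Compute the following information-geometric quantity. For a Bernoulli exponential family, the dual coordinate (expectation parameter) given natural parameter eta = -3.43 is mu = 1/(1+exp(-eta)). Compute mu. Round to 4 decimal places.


Dual coordinate (expectation parameter) for Bernoulli:
mu = 1/(1+exp(-eta)).
eta = -3.43.
exp(-eta) = exp(3.43) = 30.876643.
mu = 1/(1+30.876643) = 0.0314

0.0314


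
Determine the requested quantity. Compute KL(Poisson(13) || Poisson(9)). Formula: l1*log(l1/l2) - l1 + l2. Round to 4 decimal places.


KL divergence for Poisson:
KL = l1*log(l1/l2) - l1 + l2.
l1 = 13, l2 = 9.
log(13/9) = 0.367725.
l1*log(l1/l2) = 13 * 0.367725 = 4.780422.
KL = 4.780422 - 13 + 9 = 0.7804

0.7804


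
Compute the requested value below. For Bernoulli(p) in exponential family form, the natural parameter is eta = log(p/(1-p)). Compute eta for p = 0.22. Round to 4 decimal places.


Natural parameter for Bernoulli: eta = log(p/(1-p)).
p = 0.22, 1-p = 0.78.
p/(1-p) = 0.282051.
eta = log(0.282051) = -1.2657

-1.2657


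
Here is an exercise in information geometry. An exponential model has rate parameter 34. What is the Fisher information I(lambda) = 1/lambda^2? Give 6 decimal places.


Fisher information for exponential: I(lambda) = 1/lambda^2.
lambda = 34, lambda^2 = 1156.
I = 1/1156 = 0.000865

0.000865


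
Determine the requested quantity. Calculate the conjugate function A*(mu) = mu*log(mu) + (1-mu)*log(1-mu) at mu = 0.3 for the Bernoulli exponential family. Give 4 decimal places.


Legendre transform for Bernoulli:
A*(mu) = mu*log(mu) + (1-mu)*log(1-mu).
mu = 0.3, 1-mu = 0.7.
mu*log(mu) = 0.3*log(0.3) = -0.361192.
(1-mu)*log(1-mu) = 0.7*log(0.7) = -0.249672.
A* = -0.361192 + -0.249672 = -0.6109

-0.6109


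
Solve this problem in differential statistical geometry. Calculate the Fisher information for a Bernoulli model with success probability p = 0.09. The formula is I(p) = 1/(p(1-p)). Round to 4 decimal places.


For Bernoulli(p), Fisher information is I(p) = 1/(p*(1-p)).
p = 0.09, 1-p = 0.91.
p*(1-p) = 0.0819.
I(p) = 1/0.0819 = 12.2100

12.2100


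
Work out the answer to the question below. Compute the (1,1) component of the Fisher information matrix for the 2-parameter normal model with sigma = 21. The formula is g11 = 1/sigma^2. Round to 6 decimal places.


For the 2-parameter normal family, the Fisher metric has:
  g11 = 1/sigma^2, g22 = 2/sigma^2.
sigma = 21, sigma^2 = 441.
g11 = 0.002268

0.002268


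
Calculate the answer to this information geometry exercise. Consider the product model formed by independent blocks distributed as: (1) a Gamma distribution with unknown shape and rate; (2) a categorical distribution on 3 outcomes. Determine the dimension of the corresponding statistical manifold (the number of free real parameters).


The dimension of a statistical manifold equals the number of free
(independent) real parameters of the model. For a product of independent
blocks the parameter counts add.
- Gamma (shape, rate): 2.
- categorical on 3 outcomes (probabilities sum to 1): 3-1 = 2.
Total = 2 + 2 = 4.
Dimension = 4

4


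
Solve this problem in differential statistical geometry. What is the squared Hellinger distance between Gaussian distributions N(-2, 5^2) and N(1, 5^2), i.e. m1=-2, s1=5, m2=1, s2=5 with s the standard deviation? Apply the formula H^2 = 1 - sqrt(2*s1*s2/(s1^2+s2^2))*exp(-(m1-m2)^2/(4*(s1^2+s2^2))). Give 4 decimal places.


Squared Hellinger distance for Gaussians:
H^2 = 1 - sqrt(2*s1*s2/(s1^2+s2^2)) * exp(-(m1-m2)^2/(4*(s1^2+s2^2))).
s1^2 = 25, s2^2 = 25, s1^2+s2^2 = 50.
sqrt(2*5*5/(50)) = 1.0.
(m1-m2)^2 = (-3)^2 = 9.
exp(-9/(4*50)) = exp(-0.045) = 0.955997.
H^2 = 1 - 1.0*0.955997 = 0.0440

0.0440


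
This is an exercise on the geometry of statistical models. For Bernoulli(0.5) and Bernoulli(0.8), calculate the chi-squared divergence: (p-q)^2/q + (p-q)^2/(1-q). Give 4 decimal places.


Chi-squared divergence between Bernoulli distributions:
chi^2 = (p-q)^2/q + (p-q)^2/(1-q).
p = 0.5, q = 0.8, p-q = -0.3.
(p-q)^2 = 0.09.
term1 = 0.09/0.8 = 0.1125.
term2 = 0.09/0.2 = 0.45.
chi^2 = 0.1125 + 0.45 = 0.5625

0.5625


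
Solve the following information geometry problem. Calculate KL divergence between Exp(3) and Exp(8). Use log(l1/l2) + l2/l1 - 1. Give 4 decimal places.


KL divergence for exponential family:
KL = log(l1/l2) + l2/l1 - 1.
log(3/8) = -0.980829.
8/3 = 2.666667.
KL = -0.980829 + 2.666667 - 1 = 0.6858

0.6858


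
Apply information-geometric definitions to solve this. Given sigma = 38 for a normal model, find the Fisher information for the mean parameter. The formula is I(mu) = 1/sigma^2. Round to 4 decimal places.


The Fisher information for the mean of a normal distribution is I(mu) = 1/sigma^2.
sigma = 38, so sigma^2 = 1444.
I(mu) = 1/1444 = 0.0007

0.0007


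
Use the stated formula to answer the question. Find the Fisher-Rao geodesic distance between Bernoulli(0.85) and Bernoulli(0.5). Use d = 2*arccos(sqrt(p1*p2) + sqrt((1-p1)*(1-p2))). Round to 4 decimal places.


Geodesic distance on Bernoulli manifold:
d(p1,p2) = 2*arccos(sqrt(p1*p2) + sqrt((1-p1)*(1-p2))).
sqrt(p1*p2) = sqrt(0.85*0.5) = 0.65192.
sqrt((1-p1)*(1-p2)) = sqrt(0.15*0.5) = 0.273861.
arg = 0.65192 + 0.273861 = 0.925782.
d = 2*arccos(0.925782) = 0.7754

0.7754


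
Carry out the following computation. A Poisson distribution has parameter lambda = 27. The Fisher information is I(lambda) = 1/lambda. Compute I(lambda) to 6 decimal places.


Fisher information for Poisson: I(lambda) = 1/lambda.
lambda = 27.
I(lambda) = 1/27 = 0.037037

0.037037


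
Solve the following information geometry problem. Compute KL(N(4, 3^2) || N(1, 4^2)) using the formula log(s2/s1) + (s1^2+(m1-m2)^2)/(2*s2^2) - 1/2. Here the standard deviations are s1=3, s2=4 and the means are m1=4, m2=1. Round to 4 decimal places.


KL divergence between normal distributions:
KL = log(s2/s1) + (s1^2 + (m1-m2)^2)/(2*s2^2) - 1/2.
log(4/3) = 0.287682.
(3^2 + (4-1)^2)/(2*4^2) = (9 + 9)/32 = 0.5625.
KL = 0.287682 + 0.5625 - 0.5 = 0.3502

0.3502


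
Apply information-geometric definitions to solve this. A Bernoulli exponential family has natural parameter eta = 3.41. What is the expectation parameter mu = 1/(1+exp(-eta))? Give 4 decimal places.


Dual coordinate (expectation parameter) for Bernoulli:
mu = 1/(1+exp(-eta)).
eta = 3.41.
exp(-eta) = exp(-3.41) = 0.033041.
mu = 1/(1+0.033041) = 0.9680

0.9680


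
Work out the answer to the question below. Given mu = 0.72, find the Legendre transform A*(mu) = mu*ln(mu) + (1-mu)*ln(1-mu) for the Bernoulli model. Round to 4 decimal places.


Legendre transform for Bernoulli:
A*(mu) = mu*log(mu) + (1-mu)*log(1-mu).
mu = 0.72, 1-mu = 0.28.
mu*log(mu) = 0.72*log(0.72) = -0.236523.
(1-mu)*log(1-mu) = 0.28*log(0.28) = -0.35643.
A* = -0.236523 + -0.35643 = -0.5930

-0.5930


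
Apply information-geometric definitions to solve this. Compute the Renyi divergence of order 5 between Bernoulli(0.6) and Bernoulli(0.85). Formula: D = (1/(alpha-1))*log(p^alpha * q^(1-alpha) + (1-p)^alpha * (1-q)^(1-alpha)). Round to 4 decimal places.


Renyi divergence of order alpha between Bernoulli distributions:
D = (1/(alpha-1))*log(p^alpha * q^(1-alpha) + (1-p)^alpha * (1-q)^(1-alpha)).
alpha = 5, p = 0.6, q = 0.85.
p^alpha * q^(1-alpha) = 0.6^5 * 0.85^-4 = 0.148964.
(1-p)^alpha * (1-q)^(1-alpha) = 0.4^5 * 0.15^-4 = 20.22716.
sum = 0.148964 + 20.22716 = 20.376124.
D = (1/4)*log(20.376124) = 0.7536

0.7536


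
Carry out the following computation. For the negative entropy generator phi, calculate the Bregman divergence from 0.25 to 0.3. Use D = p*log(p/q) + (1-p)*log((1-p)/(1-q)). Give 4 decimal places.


Bregman divergence with negative entropy generator:
D = p*log(p/q) + (1-p)*log((1-p)/(1-q)).
p = 0.25, q = 0.3.
p*log(p/q) = 0.25*log(0.25/0.3) = -0.04558.
(1-p)*log((1-p)/(1-q)) = 0.75*log(0.75/0.7) = 0.051745.
D = -0.04558 + 0.051745 = 0.0062

0.0062


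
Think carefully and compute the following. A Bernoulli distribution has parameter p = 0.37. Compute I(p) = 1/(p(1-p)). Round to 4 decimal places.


For Bernoulli(p), Fisher information is I(p) = 1/(p*(1-p)).
p = 0.37, 1-p = 0.63.
p*(1-p) = 0.2331.
I(p) = 1/0.2331 = 4.2900

4.2900


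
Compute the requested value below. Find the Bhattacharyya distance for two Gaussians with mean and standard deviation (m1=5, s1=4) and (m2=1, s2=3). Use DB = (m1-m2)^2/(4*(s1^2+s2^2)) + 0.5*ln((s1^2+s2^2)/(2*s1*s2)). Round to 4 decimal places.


Bhattacharyya distance between two Gaussians:
DB = (m1-m2)^2/(4*(s1^2+s2^2)) + (1/2)*ln((s1^2+s2^2)/(2*s1*s2)).
(m1-m2)^2 = (4)^2 = 16.
s1^2+s2^2 = 16 + 9 = 25.
term1 = 16/100 = 0.16.
term2 = 0.5*ln(25/24.0) = 0.020411.
DB = 0.16 + 0.020411 = 0.1804

0.1804


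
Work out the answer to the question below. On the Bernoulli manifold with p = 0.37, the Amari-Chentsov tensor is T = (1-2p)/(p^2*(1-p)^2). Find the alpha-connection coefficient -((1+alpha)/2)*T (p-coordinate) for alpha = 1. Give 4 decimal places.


Skewness (Amari-Chentsov) tensor: T = (1-2p)/(p^2*(1-p)^2).
p = 0.37, 1-2p = 0.26, p^2 = 0.1369, (1-p)^2 = 0.3969.
T = 0.26/(0.1369 * 0.3969) = 4.785076.
In the p-coordinate, Gamma^(alpha) = Gamma^(0) - (alpha/2)*T with Gamma^(0) = (1/2)*g'(p) = -T/2,
so Gamma^(alpha) = -((1+alpha)/2)*T.
alpha = 1, -(1+alpha)/2 = -1.0.
Gamma = -1.0 * 4.785076 = -4.7851

-4.7851


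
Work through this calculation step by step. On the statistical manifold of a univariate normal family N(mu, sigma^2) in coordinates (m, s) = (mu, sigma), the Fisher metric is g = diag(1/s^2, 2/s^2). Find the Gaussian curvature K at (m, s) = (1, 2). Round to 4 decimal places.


The metric has the form g = (A dm^2 + B ds^2)/s^2 with A = 1, B = 2.
Substitute u = sqrt(A/B)*m: g = B*(du^2 + ds^2)/s^2, i.e. B times the
Poincare upper half-plane metric, which has constant Gaussian curvature -1.
Scaling a 2D metric by a constant c divides the Gaussian curvature by c,
so K = -1/B = -1/(2) = -0.5000 everywhere (the point (m, s) = (1, 2) is irrelevant:
the curvature is constant).
The requested Gaussian curvature is K = -0.5000.

-0.5000


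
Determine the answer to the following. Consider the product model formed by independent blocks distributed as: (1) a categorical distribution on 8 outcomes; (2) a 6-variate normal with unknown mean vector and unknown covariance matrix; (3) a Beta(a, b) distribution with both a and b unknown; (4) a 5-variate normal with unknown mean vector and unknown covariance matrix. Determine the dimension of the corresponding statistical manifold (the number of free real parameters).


The dimension of a statistical manifold equals the number of free
(independent) real parameters of the model. For a product of independent
blocks the parameter counts add.
- categorical on 8 outcomes (probabilities sum to 1): 8-1 = 7.
- 6-variate normal: 6 (mean) + 6*7/2 = 21 (symmetric covariance) = 27.
- Beta (a, b): 2.
- 5-variate normal: 5 (mean) + 5*6/2 = 15 (symmetric covariance) = 20.
Total = 7 + 27 + 2 + 20 = 56.
Dimension = 56

56


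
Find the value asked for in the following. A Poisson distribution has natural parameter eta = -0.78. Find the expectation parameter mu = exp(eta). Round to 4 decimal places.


Expectation parameter for Poisson exponential family:
mu = exp(eta).
eta = -0.78.
mu = exp(-0.78) = 0.4584

0.4584


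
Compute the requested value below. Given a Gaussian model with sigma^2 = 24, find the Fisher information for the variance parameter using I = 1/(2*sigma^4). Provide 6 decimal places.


Fisher information for variance: I(sigma^2) = 1/(2*sigma^4).
sigma^2 = 24, so sigma^4 = 576.
I = 1/(2*576) = 1/1152 = 0.000868

0.000868


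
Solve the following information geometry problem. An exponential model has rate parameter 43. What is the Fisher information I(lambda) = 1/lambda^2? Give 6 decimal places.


Fisher information for exponential: I(lambda) = 1/lambda^2.
lambda = 43, lambda^2 = 1849.
I = 1/1849 = 0.000541

0.000541


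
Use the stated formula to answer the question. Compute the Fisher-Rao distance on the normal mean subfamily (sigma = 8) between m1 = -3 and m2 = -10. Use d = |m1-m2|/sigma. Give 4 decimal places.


On the fixed-variance normal subfamily, geodesic distance = |m1-m2|/sigma.
|-3 - -10| = 7.
sigma = 8.
d = 7/8 = 0.8750

0.8750


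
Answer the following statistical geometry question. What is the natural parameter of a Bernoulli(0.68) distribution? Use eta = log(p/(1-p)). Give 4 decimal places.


Natural parameter for Bernoulli: eta = log(p/(1-p)).
p = 0.68, 1-p = 0.32.
p/(1-p) = 2.125.
eta = log(2.125) = 0.7538

0.7538


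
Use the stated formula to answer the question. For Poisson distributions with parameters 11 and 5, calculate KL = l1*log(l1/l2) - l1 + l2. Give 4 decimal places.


KL divergence for Poisson:
KL = l1*log(l1/l2) - l1 + l2.
l1 = 11, l2 = 5.
log(11/5) = 0.788457.
l1*log(l1/l2) = 11 * 0.788457 = 8.673031.
KL = 8.673031 - 11 + 5 = 2.6730

2.6730


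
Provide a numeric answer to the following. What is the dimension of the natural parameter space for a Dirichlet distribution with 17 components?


Exponential family dimension calculation:
Dirichlet with 17 components has 17 natural parameters.

17


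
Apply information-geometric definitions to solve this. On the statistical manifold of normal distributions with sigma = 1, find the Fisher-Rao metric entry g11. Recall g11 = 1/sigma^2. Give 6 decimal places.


For the 2-parameter normal family, the Fisher metric has:
  g11 = 1/sigma^2, g22 = 2/sigma^2.
sigma = 1, sigma^2 = 1.
g11 = 1.000000

1.000000


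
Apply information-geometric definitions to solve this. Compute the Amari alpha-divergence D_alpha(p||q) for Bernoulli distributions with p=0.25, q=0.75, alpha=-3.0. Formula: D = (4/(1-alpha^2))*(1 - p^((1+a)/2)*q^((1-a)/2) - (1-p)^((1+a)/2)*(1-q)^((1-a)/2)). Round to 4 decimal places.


Amari alpha-divergence:
D = (4/(1-alpha^2))*(1 - p^((1+a)/2)*q^((1-a)/2) - (1-p)^((1+a)/2)*(1-q)^((1-a)/2)).
alpha = -3.0, p = 0.25, q = 0.75.
e1 = (1+alpha)/2 = -1.0, e2 = (1-alpha)/2 = 2.0.
t1 = p^e1 * q^e2 = 0.25^-1.0 * 0.75^2.0 = 2.25.
t2 = (1-p)^e1 * (1-q)^e2 = 0.75^-1.0 * 0.25^2.0 = 0.083333.
4/(1-alpha^2) = -0.5.
D = -0.5*(1 - 2.25 - 0.083333) = 0.6667

0.6667


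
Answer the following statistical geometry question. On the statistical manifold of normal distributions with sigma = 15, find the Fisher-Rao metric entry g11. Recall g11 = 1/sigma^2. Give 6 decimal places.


For the 2-parameter normal family, the Fisher metric has:
  g11 = 1/sigma^2, g22 = 2/sigma^2.
sigma = 15, sigma^2 = 225.
g11 = 0.004444

0.004444


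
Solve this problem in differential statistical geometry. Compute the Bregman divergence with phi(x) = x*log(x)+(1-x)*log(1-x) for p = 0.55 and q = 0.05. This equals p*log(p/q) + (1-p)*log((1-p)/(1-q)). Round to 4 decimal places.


Bregman divergence with negative entropy generator:
D = p*log(p/q) + (1-p)*log((1-p)/(1-q)).
p = 0.55, q = 0.05.
p*log(p/q) = 0.55*log(0.55/0.05) = 1.318842.
(1-p)*log((1-p)/(1-q)) = 0.45*log(0.45/0.95) = -0.336246.
D = 1.318842 + -0.336246 = 0.9826

0.9826


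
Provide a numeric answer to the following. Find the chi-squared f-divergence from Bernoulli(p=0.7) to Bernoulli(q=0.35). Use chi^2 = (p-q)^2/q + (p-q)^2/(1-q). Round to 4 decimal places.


Chi-squared divergence between Bernoulli distributions:
chi^2 = (p-q)^2/q + (p-q)^2/(1-q).
p = 0.7, q = 0.35, p-q = 0.35.
(p-q)^2 = 0.1225.
term1 = 0.1225/0.35 = 0.35.
term2 = 0.1225/0.65 = 0.188462.
chi^2 = 0.35 + 0.188462 = 0.5385

0.5385


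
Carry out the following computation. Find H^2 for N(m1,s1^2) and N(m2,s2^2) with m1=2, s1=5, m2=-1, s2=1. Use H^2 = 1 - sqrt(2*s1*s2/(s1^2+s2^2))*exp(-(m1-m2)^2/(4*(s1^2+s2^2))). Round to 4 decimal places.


Squared Hellinger distance for Gaussians:
H^2 = 1 - sqrt(2*s1*s2/(s1^2+s2^2)) * exp(-(m1-m2)^2/(4*(s1^2+s2^2))).
s1^2 = 25, s2^2 = 1, s1^2+s2^2 = 26.
sqrt(2*5*1/(26)) = 0.620174.
(m1-m2)^2 = (3)^2 = 9.
exp(-9/(4*26)) = exp(-0.086538) = 0.9171.
H^2 = 1 - 0.620174*0.9171 = 0.4312

0.4312


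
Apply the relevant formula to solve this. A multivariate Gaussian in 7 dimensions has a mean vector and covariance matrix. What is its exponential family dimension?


Exponential family dimension calculation:
For 7-dim MVN: mean has 7 params, covariance has 7*8/2 = 28 unique entries.
Total dim = 7 + 28 = 35.

35


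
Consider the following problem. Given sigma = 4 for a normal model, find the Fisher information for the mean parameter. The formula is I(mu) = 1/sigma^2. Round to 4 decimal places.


The Fisher information for the mean of a normal distribution is I(mu) = 1/sigma^2.
sigma = 4, so sigma^2 = 16.
I(mu) = 1/16 = 0.0625

0.0625


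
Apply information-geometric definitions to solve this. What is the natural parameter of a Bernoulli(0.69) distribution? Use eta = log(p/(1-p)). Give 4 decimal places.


Natural parameter for Bernoulli: eta = log(p/(1-p)).
p = 0.69, 1-p = 0.31.
p/(1-p) = 2.225806.
eta = log(2.225806) = 0.8001

0.8001


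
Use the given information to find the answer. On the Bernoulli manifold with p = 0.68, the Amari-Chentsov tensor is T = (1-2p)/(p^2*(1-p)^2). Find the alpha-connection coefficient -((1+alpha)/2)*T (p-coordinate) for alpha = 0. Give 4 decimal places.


Skewness (Amari-Chentsov) tensor: T = (1-2p)/(p^2*(1-p)^2).
p = 0.68, 1-2p = -0.36, p^2 = 0.4624, (1-p)^2 = 0.1024.
T = -0.36/(0.4624 * 0.1024) = -7.602995.
In the p-coordinate, Gamma^(alpha) = Gamma^(0) - (alpha/2)*T with Gamma^(0) = (1/2)*g'(p) = -T/2,
so Gamma^(alpha) = -((1+alpha)/2)*T.
alpha = 0, -(1+alpha)/2 = -0.5.
Gamma = -0.5 * -7.602995 = 3.8015

3.8015


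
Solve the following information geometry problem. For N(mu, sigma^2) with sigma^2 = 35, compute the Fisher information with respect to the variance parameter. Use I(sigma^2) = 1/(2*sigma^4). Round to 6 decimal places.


Fisher information for variance: I(sigma^2) = 1/(2*sigma^4).
sigma^2 = 35, so sigma^4 = 1225.
I = 1/(2*1225) = 1/2450 = 0.000408

0.000408


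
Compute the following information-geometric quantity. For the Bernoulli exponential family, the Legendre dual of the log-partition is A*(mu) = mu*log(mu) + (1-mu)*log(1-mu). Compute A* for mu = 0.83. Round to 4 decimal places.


Legendre transform for Bernoulli:
A*(mu) = mu*log(mu) + (1-mu)*log(1-mu).
mu = 0.83, 1-mu = 0.17.
mu*log(mu) = 0.83*log(0.83) = -0.154654.
(1-mu)*log(1-mu) = 0.17*log(0.17) = -0.301233.
A* = -0.154654 + -0.301233 = -0.4559

-0.4559


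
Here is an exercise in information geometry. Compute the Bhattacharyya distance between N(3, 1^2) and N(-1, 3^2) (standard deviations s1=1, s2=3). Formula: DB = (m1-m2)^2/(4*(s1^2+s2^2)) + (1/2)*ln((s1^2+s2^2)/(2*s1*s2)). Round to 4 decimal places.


Bhattacharyya distance between two Gaussians:
DB = (m1-m2)^2/(4*(s1^2+s2^2)) + (1/2)*ln((s1^2+s2^2)/(2*s1*s2)).
(m1-m2)^2 = (4)^2 = 16.
s1^2+s2^2 = 1 + 9 = 10.
term1 = 16/40 = 0.4.
term2 = 0.5*ln(10/6.0) = 0.255413.
DB = 0.4 + 0.255413 = 0.6554

0.6554


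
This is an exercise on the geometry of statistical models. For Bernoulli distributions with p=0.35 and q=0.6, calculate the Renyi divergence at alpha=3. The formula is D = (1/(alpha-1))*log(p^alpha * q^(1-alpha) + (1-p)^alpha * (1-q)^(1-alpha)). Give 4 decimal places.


Renyi divergence of order alpha between Bernoulli distributions:
D = (1/(alpha-1))*log(p^alpha * q^(1-alpha) + (1-p)^alpha * (1-q)^(1-alpha)).
alpha = 3, p = 0.35, q = 0.6.
p^alpha * q^(1-alpha) = 0.35^3 * 0.6^-2 = 0.119097.
(1-p)^alpha * (1-q)^(1-alpha) = 0.65^3 * 0.4^-2 = 1.716406.
sum = 0.119097 + 1.716406 = 1.835503.
D = (1/2)*log(1.835503) = 0.3037

0.3037


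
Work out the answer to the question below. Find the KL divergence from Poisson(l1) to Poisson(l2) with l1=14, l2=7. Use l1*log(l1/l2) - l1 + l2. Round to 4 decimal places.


KL divergence for Poisson:
KL = l1*log(l1/l2) - l1 + l2.
l1 = 14, l2 = 7.
log(14/7) = 0.693147.
l1*log(l1/l2) = 14 * 0.693147 = 9.704061.
KL = 9.704061 - 14 + 7 = 2.7041

2.7041


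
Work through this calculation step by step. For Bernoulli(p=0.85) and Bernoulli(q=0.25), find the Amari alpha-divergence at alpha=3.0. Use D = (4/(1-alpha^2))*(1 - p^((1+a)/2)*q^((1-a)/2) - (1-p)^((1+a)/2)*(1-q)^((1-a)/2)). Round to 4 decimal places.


Amari alpha-divergence:
D = (4/(1-alpha^2))*(1 - p^((1+a)/2)*q^((1-a)/2) - (1-p)^((1+a)/2)*(1-q)^((1-a)/2)).
alpha = 3.0, p = 0.85, q = 0.25.
e1 = (1+alpha)/2 = 2.0, e2 = (1-alpha)/2 = -1.0.
t1 = p^e1 * q^e2 = 0.85^2.0 * 0.25^-1.0 = 2.89.
t2 = (1-p)^e1 * (1-q)^e2 = 0.15^2.0 * 0.75^-1.0 = 0.03.
4/(1-alpha^2) = -0.5.
D = -0.5*(1 - 2.89 - 0.03) = 0.9600

0.9600


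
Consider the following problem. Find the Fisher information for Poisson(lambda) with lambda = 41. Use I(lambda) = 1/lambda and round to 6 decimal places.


Fisher information for Poisson: I(lambda) = 1/lambda.
lambda = 41.
I(lambda) = 1/41 = 0.024390

0.024390


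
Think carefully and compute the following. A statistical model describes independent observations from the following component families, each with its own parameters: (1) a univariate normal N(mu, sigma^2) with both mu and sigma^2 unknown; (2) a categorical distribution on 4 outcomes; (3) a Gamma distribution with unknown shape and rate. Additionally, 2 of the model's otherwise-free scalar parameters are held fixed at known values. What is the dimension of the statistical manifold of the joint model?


The dimension of a statistical manifold equals the number of free
(independent) real parameters of the model. For a product of independent
blocks the parameter counts add.
- normal (mu, sigma^2): 2.
- categorical on 4 outcomes (probabilities sum to 1): 4-1 = 3.
- Gamma (shape, rate): 2.
Total = 2 + 3 + 2 = 7.
2 parameter(s) fixed at known values: 7 - 2 = 5.
Dimension = 5

5


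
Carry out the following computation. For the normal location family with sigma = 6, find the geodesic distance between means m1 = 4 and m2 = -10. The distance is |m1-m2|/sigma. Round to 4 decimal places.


On the fixed-variance normal subfamily, geodesic distance = |m1-m2|/sigma.
|4 - -10| = 14.
sigma = 6.
d = 14/6 = 2.3333

2.3333


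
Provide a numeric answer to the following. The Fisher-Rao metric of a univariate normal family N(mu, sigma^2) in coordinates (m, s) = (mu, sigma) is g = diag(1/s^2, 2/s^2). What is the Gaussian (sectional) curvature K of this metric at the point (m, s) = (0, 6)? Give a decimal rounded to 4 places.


The metric has the form g = (A dm^2 + B ds^2)/s^2 with A = 1, B = 2.
Substitute u = sqrt(A/B)*m: g = B*(du^2 + ds^2)/s^2, i.e. B times the
Poincare upper half-plane metric, which has constant Gaussian curvature -1.
Scaling a 2D metric by a constant c divides the Gaussian curvature by c,
so K = -1/B = -1/(2) = -0.5000 everywhere (the point (m, s) = (0, 6) is irrelevant:
the curvature is constant).
The requested Gaussian curvature is K = -0.5000.

-0.5000


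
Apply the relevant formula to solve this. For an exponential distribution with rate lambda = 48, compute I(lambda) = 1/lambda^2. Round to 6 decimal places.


Fisher information for exponential: I(lambda) = 1/lambda^2.
lambda = 48, lambda^2 = 2304.
I = 1/2304 = 0.000434

0.000434


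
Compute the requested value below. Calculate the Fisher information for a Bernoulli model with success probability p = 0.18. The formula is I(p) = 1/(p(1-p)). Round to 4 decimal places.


For Bernoulli(p), Fisher information is I(p) = 1/(p*(1-p)).
p = 0.18, 1-p = 0.82.
p*(1-p) = 0.1476.
I(p) = 1/0.1476 = 6.7751

6.7751


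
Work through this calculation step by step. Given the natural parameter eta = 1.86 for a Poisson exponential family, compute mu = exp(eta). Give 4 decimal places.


Expectation parameter for Poisson exponential family:
mu = exp(eta).
eta = 1.86.
mu = exp(1.86) = 6.4237

6.4237


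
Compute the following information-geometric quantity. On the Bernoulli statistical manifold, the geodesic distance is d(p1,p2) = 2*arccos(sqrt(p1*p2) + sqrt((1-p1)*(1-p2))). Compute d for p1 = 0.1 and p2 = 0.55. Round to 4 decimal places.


Geodesic distance on Bernoulli manifold:
d(p1,p2) = 2*arccos(sqrt(p1*p2) + sqrt((1-p1)*(1-p2))).
sqrt(p1*p2) = sqrt(0.1*0.55) = 0.234521.
sqrt((1-p1)*(1-p2)) = sqrt(0.9*0.45) = 0.636396.
arg = 0.234521 + 0.636396 = 0.870917.
d = 2*arccos(0.870917) = 1.0275

1.0275


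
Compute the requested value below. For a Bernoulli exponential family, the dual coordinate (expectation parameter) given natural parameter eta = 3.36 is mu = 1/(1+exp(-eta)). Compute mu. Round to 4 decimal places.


Dual coordinate (expectation parameter) for Bernoulli:
mu = 1/(1+exp(-eta)).
eta = 3.36.
exp(-eta) = exp(-3.36) = 0.034735.
mu = 1/(1+0.034735) = 0.9664

0.9664


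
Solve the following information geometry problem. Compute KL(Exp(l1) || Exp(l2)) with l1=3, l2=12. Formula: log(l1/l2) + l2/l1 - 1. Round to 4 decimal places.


KL divergence for exponential family:
KL = log(l1/l2) + l2/l1 - 1.
log(3/12) = -1.386294.
12/3 = 4.0.
KL = -1.386294 + 4.0 - 1 = 1.6137

1.6137


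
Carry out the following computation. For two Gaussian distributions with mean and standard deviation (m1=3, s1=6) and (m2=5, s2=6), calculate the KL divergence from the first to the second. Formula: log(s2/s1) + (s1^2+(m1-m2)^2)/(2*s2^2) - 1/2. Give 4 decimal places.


KL divergence between normal distributions:
KL = log(s2/s1) + (s1^2 + (m1-m2)^2)/(2*s2^2) - 1/2.
log(6/6) = 0.0.
(6^2 + (3-5)^2)/(2*6^2) = (36 + 4)/72 = 0.555556.
KL = 0.0 + 0.555556 - 0.5 = 0.0556

0.0556


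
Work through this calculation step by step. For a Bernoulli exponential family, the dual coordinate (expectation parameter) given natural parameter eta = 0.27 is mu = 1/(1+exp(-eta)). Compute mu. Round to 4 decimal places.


Dual coordinate (expectation parameter) for Bernoulli:
mu = 1/(1+exp(-eta)).
eta = 0.27.
exp(-eta) = exp(-0.27) = 0.763379.
mu = 1/(1+0.763379) = 0.5671

0.5671


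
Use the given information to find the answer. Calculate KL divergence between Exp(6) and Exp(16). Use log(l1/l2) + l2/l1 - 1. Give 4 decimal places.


KL divergence for exponential family:
KL = log(l1/l2) + l2/l1 - 1.
log(6/16) = -0.980829.
16/6 = 2.666667.
KL = -0.980829 + 2.666667 - 1 = 0.6858

0.6858


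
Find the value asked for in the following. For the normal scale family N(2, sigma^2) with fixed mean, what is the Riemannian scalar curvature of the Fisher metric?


This family has a single free parameter, so its statistical manifold
is 1-dimensional. The Riemann curvature tensor of any 1-dimensional
Riemannian manifold vanishes identically, so R = 0.

0


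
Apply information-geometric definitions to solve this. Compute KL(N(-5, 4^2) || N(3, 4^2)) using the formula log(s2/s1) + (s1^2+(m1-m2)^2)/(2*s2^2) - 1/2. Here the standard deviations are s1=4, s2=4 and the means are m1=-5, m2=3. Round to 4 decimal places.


KL divergence between normal distributions:
KL = log(s2/s1) + (s1^2 + (m1-m2)^2)/(2*s2^2) - 1/2.
log(4/4) = 0.0.
(4^2 + (-5-3)^2)/(2*4^2) = (16 + 64)/32 = 2.5.
KL = 0.0 + 2.5 - 0.5 = 2.0000

2.0000


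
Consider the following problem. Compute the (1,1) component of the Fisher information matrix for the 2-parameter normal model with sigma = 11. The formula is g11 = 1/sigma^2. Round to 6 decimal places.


For the 2-parameter normal family, the Fisher metric has:
  g11 = 1/sigma^2, g22 = 2/sigma^2.
sigma = 11, sigma^2 = 121.
g11 = 0.008264

0.008264


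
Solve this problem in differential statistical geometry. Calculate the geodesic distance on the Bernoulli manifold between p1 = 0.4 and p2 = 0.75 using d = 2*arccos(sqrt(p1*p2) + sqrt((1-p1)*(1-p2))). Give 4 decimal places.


Geodesic distance on Bernoulli manifold:
d(p1,p2) = 2*arccos(sqrt(p1*p2) + sqrt((1-p1)*(1-p2))).
sqrt(p1*p2) = sqrt(0.4*0.75) = 0.547723.
sqrt((1-p1)*(1-p2)) = sqrt(0.6*0.25) = 0.387298.
arg = 0.547723 + 0.387298 = 0.935021.
d = 2*arccos(0.935021) = 0.7250

0.7250


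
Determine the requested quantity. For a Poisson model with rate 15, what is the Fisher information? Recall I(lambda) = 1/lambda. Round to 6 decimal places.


Fisher information for Poisson: I(lambda) = 1/lambda.
lambda = 15.
I(lambda) = 1/15 = 0.066667

0.066667


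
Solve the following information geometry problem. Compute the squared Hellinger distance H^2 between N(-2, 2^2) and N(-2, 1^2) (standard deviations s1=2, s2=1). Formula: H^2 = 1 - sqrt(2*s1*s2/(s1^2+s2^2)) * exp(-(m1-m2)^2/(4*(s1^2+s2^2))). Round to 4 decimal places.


Squared Hellinger distance for Gaussians:
H^2 = 1 - sqrt(2*s1*s2/(s1^2+s2^2)) * exp(-(m1-m2)^2/(4*(s1^2+s2^2))).
s1^2 = 4, s2^2 = 1, s1^2+s2^2 = 5.
sqrt(2*2*1/(5)) = 0.894427.
(m1-m2)^2 = (0)^2 = 0.
exp(-0/(4*5)) = exp(0.0) = 1.0.
H^2 = 1 - 0.894427*1.0 = 0.1056

0.1056
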